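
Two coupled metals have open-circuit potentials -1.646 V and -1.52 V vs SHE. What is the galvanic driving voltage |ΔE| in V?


Driving voltage is the absolute potential difference.
|ΔE| = |-1.646 − (-1.52)| = 0.126 V

0.126 V


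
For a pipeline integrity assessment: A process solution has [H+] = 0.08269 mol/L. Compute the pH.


pH = −log10[H+]
pH = −log10(0.08269) = 1.08

1.08


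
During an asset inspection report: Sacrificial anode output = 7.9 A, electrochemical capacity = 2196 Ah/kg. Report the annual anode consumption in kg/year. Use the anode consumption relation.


Annual consumption = current * hours per year / capacity
Rate = 7.9 * 8760 / 2196 = 31.5 kg/year

31.5 kg/year


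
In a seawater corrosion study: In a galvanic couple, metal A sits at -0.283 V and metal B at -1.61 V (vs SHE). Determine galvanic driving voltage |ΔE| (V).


Driving voltage is the absolute potential difference.
|ΔE| = |-0.283 − (-1.61)| = 1.327 V

1.327 V


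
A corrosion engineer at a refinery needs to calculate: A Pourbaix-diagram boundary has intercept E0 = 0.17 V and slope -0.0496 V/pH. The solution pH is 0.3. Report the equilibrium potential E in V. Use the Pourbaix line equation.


Apply the Pourbaix line equation: E = E0 + slope*pH
E = 0.17 + (-0.0496)*0.3 = 0.17 + (-0.01488) = 0.15512 V
Rounded to 4 decimal places: E = 0.1551 V

0.1551 V


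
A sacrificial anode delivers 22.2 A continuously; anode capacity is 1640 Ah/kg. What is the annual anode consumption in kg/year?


Annual consumption = current * hours per year / capacity
Rate = 22.2 * 8760 / 1640 = 118.6 kg/year

118.6 kg/year


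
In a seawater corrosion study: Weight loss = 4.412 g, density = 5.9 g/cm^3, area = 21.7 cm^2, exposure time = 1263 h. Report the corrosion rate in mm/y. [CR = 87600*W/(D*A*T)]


Apply the mm/y weight-loss relation: CR = 87600 * W / (D * A * T)
Numerator: 87600 * 4.412 = 386491.2
Denominator: 5.9 * 21.7 * 1263 = 161701.89
CR = 386491.2 / 161701.89 = 2.3901 mm/y

2.3901 mm/y


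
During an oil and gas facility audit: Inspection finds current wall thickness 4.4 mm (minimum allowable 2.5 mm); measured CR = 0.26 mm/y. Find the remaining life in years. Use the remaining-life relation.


Apply the remaining-life relation: RL = (t_current − t_min) / CR
RL = (4.4 − 2.5) / 0.26 = 1.9 / 0.26 = 7.3 years

7.3 years


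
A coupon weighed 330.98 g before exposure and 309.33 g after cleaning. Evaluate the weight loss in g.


Weight loss = initial − final
WL = 330.98 − 309.33 = 21.65 g

21.65 g


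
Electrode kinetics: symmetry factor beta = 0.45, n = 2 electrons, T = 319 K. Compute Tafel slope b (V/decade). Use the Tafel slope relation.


Apply the Tafel slope relation: b = 2.303*R*T/(beta*n*F)
Numerator: 2.303 * 8.314 * 319 = 6107.94
Denominator: 0.45 * 2 * 96485 = 86836.5
b = 6107.94 / 86836.5 = 0.07 V/decade

0.07 V/decade


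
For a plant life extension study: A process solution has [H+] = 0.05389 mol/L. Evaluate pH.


pH = −log10[H+]
pH = −log10(0.05389) = 1.27

1.27


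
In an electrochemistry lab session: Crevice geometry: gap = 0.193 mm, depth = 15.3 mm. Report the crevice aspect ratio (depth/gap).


Aspect ratio = depth / gap
Ratio = 15.3 / 0.193 = 79.3

79.3


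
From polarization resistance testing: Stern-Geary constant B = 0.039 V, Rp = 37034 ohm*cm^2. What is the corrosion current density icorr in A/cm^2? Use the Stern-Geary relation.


Apply the Stern-Geary relation: icorr = B / Rp
icorr = 0.039 / 37034 = 1.053×10^-6 A/cm^2

1.053×10^-6 A/cm^2


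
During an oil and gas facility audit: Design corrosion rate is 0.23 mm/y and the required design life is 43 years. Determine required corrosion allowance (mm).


Corrosion allowance = CR × design life
CA = 0.23 * 43 = 9.89 mm

9.89 mm


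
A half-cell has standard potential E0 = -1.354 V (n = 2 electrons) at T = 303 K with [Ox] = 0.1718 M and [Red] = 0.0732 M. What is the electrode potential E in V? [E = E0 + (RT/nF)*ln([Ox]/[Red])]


Apply the Nernst equation: E = E0 + (RT/nF)*ln([Ox]/[Red])
Step 1: RT/nF = 8.314*303/(2*96485) = 0.01305458 V
Step 2: [Ox]/[Red] = 0.1718/0.0732 = 2.346995
Step 3: ln(2.346995) = 0.853136
Step 4: correction = 0.01305458 * 0.853136 = 0.0111 V
E = -1.354 + 0.0111 = -1.3429 V

-1.3429 V


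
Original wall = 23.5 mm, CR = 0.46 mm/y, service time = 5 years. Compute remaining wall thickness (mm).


Remaining wall = original − CR × time
t = 23.5 − 0.46*5 = 23.5 − 2.3 = 21.2 mm

21.2 mm


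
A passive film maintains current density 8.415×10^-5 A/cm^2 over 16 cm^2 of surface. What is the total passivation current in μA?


I = i_pass * A, then convert A → μA (×10^6)
I = 8.415×10^-5 * 16 * 10^6 = 1346.4 μA

1346.4 μA


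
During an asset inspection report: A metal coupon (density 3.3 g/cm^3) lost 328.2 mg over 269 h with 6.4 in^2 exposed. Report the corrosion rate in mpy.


Apply the mpy weight-loss relation: CR = 534 * W / (D * A * T)
Numerator: 534 * 328.2 = 175258.8
Denominator: 3.3 * 6.4 * 269 = 5681.28
CR = 175258.8 / 5681.28 = 30.8485 mpy

30.8485 mpy


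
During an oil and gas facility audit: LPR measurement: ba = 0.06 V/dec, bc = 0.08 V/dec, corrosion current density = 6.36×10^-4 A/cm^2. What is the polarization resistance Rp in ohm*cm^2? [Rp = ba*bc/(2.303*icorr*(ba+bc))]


Apply the Stern-Geary equation: Rp = ba*bc / (2.303*icorr*(ba+bc))
ba*bc = 0.06*0.08 = 0.0048
ba+bc = 0.14; 2.303*icorr*(ba+bc) = 2.303*6.36×10^-4*0.14 = 2.0505912×10^-4
Rp = 0.0048 / 2.0505912×10^-4 = 23.4 ohm*cm^2

23.4 ohm*cm^2


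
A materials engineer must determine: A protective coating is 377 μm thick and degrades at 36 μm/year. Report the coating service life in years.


Service life = thickness / degradation rate
Life = 377 / 36 = 10.5 years

10.5 years


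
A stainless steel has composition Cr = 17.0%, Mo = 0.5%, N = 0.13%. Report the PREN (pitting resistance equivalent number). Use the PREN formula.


Apply the PREN formula: PREN = Cr + 3.3*Mo + 16*N
PREN = 17.0 + 3.3*0.5 + 16*0.13
PREN = 17.0 + 1.65 + 2.08 = 20.73

20.73


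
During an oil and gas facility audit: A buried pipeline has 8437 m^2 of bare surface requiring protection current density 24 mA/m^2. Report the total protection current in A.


I = area * current density, then convert mA → A (÷1000)
I = 8437 * 24 / 1000 = 202.49 A

202.49 A


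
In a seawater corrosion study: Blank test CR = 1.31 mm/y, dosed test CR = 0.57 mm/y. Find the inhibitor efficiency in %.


Apply the inhibitor-efficiency definition: IE = (CR_blank − CR_inh)/CR_blank × 100
IE = (1.31 − 0.57) / 1.31 × 100
IE = 0.74 / 1.31 × 100 = 56.5 %

56.5 %


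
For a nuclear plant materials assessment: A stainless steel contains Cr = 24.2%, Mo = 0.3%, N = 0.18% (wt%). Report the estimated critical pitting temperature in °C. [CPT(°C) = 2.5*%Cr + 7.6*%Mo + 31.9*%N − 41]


Apply the ASTM G48 empirical CPT estimate: CPT(°C) = 2.5*%Cr + 7.6*%Mo + 31.9*%N − 41
2.5*24.2 = 60.5; 7.6*0.3 = 2.28; 31.9*0.18 = 5.742
CPT = 60.5 + 2.28 + 5.742 − 41 = 27.522 °C
Rounded to 0.1 °C: CPT ≈ 27.5 °C

27.5 °C


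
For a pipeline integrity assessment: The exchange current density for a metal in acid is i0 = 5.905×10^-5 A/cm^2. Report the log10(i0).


i0 = 5.905×10^-5 A/cm^2
log10(i0) = -4.229

-4.229


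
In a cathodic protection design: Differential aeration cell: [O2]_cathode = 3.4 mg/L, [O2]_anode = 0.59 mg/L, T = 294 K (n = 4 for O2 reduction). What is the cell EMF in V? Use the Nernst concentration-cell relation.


Apply the Nernst concentration-cell relation: E = (RT/nF)*ln(C_cathode/C_anode)
RT/nF = 8.314*294/(4*96485) = 0.00633341 V
ln(3.4/0.59) = 1.75141
E = 0.00633341 * 1.75141 = 0.01109 V

0.01109 V


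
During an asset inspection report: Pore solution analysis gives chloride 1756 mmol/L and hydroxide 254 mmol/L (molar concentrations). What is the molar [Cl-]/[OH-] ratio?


Threshold parameter = [Cl-] / [OH-] (molar basis; both in mmol/L, so units cancel)
Ratio = 1756 / 254 = 6.91

6.91


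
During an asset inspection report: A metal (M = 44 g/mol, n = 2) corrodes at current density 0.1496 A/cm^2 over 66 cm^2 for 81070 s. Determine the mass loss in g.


Apply Faraday's law: m = i*A*t*M / (n*F)
Total charge passed Q = i*A*t = 0.1496*66*81070 = 800452.752 C
m = Q*M/(n*F) = 800452.752*44/(2*96485) = 182.515 g

182.515 g


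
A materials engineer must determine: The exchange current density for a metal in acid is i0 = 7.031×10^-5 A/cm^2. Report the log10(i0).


i0 = 7.031×10^-5 A/cm^2
log10(i0) = -4.153

-4.153


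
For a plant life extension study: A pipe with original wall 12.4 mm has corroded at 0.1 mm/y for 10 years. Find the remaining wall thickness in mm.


Remaining wall = original − CR × time
t = 12.4 − 0.1*10 = 12.4 − 1.0 = 11.4 mm

11.4 mm


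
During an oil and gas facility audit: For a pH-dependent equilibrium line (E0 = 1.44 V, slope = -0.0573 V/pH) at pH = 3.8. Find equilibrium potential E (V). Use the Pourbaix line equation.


Apply the Pourbaix line equation: E = E0 + slope*pH
E = 1.44 + (-0.0573)*3.8 = 1.44 + (-0.21774) = 1.22226 V
Rounded to 3 decimal places: E = 1.222 V

1.222 V


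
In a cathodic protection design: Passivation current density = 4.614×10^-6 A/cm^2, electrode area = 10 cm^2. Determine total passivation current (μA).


I = i_pass * A, then convert A → μA (×10^6)
I = 4.614×10^-6 * 10 * 10^6 = 46.14 μA

46.14 μA


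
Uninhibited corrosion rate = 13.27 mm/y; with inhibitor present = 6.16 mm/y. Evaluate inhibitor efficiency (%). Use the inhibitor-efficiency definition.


Apply the inhibitor-efficiency definition: IE = (CR_blank − CR_inh)/CR_blank × 100
IE = (13.27 − 6.16) / 13.27 × 100
IE = 7.11 / 13.27 × 100 = 53.6 %

53.6 %


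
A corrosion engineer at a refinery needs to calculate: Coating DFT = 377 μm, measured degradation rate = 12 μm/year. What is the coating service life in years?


Service life = thickness / degradation rate
Life = 377 / 12 = 31.4 years

31.4 years


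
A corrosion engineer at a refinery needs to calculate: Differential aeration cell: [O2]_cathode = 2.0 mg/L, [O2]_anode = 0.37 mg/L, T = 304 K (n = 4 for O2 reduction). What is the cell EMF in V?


Apply the Nernst concentration-cell relation: E = (RT/nF)*ln(C_cathode/C_anode)
RT/nF = 8.314*304/(4*96485) = 0.00654883 V
ln(2.0/0.37) = 1.6874
E = 0.00654883 * 1.6874 = 0.01105 V

0.01105 V


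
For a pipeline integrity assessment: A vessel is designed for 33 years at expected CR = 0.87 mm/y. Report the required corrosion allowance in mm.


Corrosion allowance = CR × design life
CA = 0.87 * 33 = 28.71 mm

28.71 mm


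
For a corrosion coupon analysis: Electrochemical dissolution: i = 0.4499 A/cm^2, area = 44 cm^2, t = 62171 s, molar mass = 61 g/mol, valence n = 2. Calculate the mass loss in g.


Apply Faraday's law: m = i*A*t*M / (n*F)
Total charge passed Q = i*A*t = 0.4499*44*62171 = 1230712.2476 C
m = Q*M/(n*F) = 1230712.2476*61/(2*96485) = 389.0421 g

389.0421 g


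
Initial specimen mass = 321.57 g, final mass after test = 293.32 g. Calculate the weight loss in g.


Weight loss = initial − final
WL = 321.57 − 293.32 = 28.25 g

28.25 g


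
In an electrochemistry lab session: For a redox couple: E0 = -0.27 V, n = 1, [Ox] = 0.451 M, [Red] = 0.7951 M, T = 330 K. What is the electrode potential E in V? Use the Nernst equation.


Apply the Nernst equation: E = E0 + (RT/nF)*ln([Ox]/[Red])
Step 1: RT/nF = 8.314*330/(1*96485) = 0.02843572 V
Step 2: [Ox]/[Red] = 0.451/0.7951 = 0.567224
Step 3: ln(0.567224) = -0.567001
Step 4: correction = 0.02843572 * -0.567001 = -0.0161 V
E = -0.27 + -0.0161 = -0.2861 V

-0.2861 V


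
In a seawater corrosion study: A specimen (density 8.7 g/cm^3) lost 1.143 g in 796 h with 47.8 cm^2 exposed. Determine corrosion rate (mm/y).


Apply the mm/y weight-loss relation: CR = 87600 * W / (D * A * T)
Numerator: 87600 * 1.143 = 100126.8
Denominator: 8.7 * 47.8 * 796 = 331024.56
CR = 100126.8 / 331024.56 = 0.30248 mm/y

0.30248 mm/y


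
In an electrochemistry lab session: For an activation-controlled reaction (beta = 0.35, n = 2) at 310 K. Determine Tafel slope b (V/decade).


Apply the Tafel slope relation: b = 2.303*R*T/(beta*n*F)
Numerator: 2.303 * 8.314 * 310 = 5935.61
Denominator: 0.35 * 2 * 96485 = 67539.5
b = 5935.61 / 67539.5 = 0.088 V/decade

0.088 V/decade


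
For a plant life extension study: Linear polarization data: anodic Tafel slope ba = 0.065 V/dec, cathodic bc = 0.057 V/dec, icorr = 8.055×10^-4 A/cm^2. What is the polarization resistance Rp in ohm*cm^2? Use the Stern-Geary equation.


Apply the Stern-Geary equation: Rp = ba*bc / (2.303*icorr*(ba+bc))
ba*bc = 0.065*0.057 = 0.003705
ba+bc = 0.122; 2.303*icorr*(ba+bc) = 2.303*8.055×10^-4*0.122 = 2.2631811×10^-4
Rp = 0.003705 / 2.2631811×10^-4 = 16.4 ohm*cm^2

16.4 ohm*cm^2


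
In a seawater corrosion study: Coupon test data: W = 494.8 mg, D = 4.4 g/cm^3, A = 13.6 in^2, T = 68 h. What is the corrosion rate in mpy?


Apply the mpy weight-loss relation: CR = 534 * W / (D * A * T)
Numerator: 534 * 494.8 = 264223.2
Denominator: 4.4 * 13.6 * 68 = 4069.12
CR = 264223.2 / 4069.12 = 64.9337 mpy

64.9337 mpy


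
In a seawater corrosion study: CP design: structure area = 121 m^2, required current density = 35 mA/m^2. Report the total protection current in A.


I = area * current density, then convert mA → A (÷1000)
I = 121 * 35 / 1000 = 4.24 A

4.24 A


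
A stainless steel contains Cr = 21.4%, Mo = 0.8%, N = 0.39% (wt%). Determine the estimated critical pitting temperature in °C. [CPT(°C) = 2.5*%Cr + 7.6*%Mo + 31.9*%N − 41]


Apply the ASTM G48 empirical CPT estimate: CPT(°C) = 2.5*%Cr + 7.6*%Mo + 31.9*%N − 41
2.5*21.4 = 53.5; 7.6*0.8 = 6.08; 31.9*0.39 = 12.441
CPT = 53.5 + 6.08 + 12.441 − 41 = 31.021 °C
Rounded to 0.1 °C: CPT ≈ 31.0 °C

31.0 °C


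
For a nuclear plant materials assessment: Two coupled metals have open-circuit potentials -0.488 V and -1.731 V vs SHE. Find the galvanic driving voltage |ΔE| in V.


Driving voltage is the absolute potential difference.
|ΔE| = |-0.488 − (-1.731)| = 1.243 V

1.243 V


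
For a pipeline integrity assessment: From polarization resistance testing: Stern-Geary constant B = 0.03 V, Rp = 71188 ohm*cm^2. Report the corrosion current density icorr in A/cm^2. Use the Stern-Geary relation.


Apply the Stern-Geary relation: icorr = B / Rp
icorr = 0.03 / 71188 = 4.214×10^-7 A/cm^2

4.214×10^-7 A/cm^2


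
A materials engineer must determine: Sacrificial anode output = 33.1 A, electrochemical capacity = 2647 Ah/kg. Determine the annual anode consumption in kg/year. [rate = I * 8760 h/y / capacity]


Annual consumption = current * hours per year / capacity
Rate = 33.1 * 8760 / 2647 = 109.5 kg/year

109.5 kg/year


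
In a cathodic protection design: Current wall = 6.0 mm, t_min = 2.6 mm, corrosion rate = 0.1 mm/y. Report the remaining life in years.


Apply the remaining-life relation: RL = (t_current − t_min) / CR
RL = (6.0 − 2.6) / 0.1 = 3.4 / 0.1 = 34.0 years

34.0 years


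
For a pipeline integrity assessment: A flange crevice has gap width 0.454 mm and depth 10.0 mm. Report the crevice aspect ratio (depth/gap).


Aspect ratio = depth / gap
Ratio = 10.0 / 0.454 = 22.0

22.0


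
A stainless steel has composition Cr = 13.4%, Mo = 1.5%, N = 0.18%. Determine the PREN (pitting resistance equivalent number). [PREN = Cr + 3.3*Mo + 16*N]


Apply the PREN formula: PREN = Cr + 3.3*Mo + 16*N
PREN = 13.4 + 3.3*1.5 + 16*0.18
PREN = 13.4 + 4.95 + 2.88 = 21.23

21.23


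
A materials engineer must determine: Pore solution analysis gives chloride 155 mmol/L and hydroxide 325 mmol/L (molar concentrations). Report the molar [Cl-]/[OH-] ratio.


Threshold parameter = [Cl-] / [OH-] (molar basis; both in mmol/L, so units cancel)
Ratio = 155 / 325 = 0.48

0.48


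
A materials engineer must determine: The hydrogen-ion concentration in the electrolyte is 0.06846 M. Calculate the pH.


pH = −log10[H+]
pH = −log10(0.06846) = 1.16

1.16


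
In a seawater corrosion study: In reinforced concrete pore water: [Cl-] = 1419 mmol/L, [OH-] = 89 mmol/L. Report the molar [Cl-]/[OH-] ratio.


Threshold parameter = [Cl-] / [OH-] (molar basis; both in mmol/L, so units cancel)
Ratio = 1419 / 89 = 15.94

15.94


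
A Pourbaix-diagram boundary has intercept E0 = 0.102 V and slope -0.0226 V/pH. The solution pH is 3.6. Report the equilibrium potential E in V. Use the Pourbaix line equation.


Apply the Pourbaix line equation: E = E0 + slope*pH
E = 0.102 + (-0.0226)*3.6 = 0.102 + (-0.08136) = 0.02064 V
Rounded to 3 decimal places: E = 0.021 V

0.021 V


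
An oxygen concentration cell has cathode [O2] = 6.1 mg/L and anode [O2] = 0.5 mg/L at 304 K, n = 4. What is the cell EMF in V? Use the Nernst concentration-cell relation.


Apply the Nernst concentration-cell relation: E = (RT/nF)*ln(C_cathode/C_anode)
RT/nF = 8.314*304/(4*96485) = 0.00654883 V
ln(6.1/0.5) = 2.50144
E = 0.00654883 * 2.50144 = 0.01638 V

0.01638 V


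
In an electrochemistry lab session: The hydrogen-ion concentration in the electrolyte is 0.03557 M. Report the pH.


pH = −log10[H+]
pH = −log10(0.03557) = 1.45

1.45


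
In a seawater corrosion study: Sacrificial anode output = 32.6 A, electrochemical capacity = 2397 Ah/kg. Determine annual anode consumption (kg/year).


Annual consumption = current * hours per year / capacity
Rate = 32.6 * 8760 / 2397 = 119.1 kg/year

119.1 kg/year


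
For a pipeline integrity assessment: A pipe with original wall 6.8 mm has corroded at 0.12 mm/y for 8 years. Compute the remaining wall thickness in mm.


Remaining wall = original − CR × time
t = 6.8 − 0.12*8 = 6.8 − 0.96 = 5.84 mm

5.84 mm


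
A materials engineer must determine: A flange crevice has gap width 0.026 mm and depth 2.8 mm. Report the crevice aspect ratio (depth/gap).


Aspect ratio = depth / gap
Ratio = 2.8 / 0.026 = 107.7

107.7


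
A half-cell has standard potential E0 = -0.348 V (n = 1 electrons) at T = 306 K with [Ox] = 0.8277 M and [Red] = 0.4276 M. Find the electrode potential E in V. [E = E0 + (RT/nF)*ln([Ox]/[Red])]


Apply the Nernst equation: E = E0 + (RT/nF)*ln([Ox]/[Red])
Step 1: RT/nF = 8.314*306/(1*96485) = 0.02636766 V
Step 2: [Ox]/[Red] = 0.8277/0.4276 = 1.935688
Step 3: ln(1.935688) = 0.660463
Step 4: correction = 0.02636766 * 0.660463 = 0.0174 V
E = -0.348 + 0.0174 = -0.3306 V

-0.3306 V


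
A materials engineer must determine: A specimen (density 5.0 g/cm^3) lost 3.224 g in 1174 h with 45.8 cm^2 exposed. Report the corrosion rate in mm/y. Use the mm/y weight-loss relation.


Apply the mm/y weight-loss relation: CR = 87600 * W / (D * A * T)
Numerator: 87600 * 3.224 = 282422.4
Denominator: 5.0 * 45.8 * 1174 = 268846.0
CR = 282422.4 / 268846.0 = 1.0505 mm/y

1.0505 mm/y


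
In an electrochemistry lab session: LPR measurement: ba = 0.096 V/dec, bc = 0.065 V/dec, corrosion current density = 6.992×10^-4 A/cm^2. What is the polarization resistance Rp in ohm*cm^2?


Apply the Stern-Geary equation: Rp = ba*bc / (2.303*icorr*(ba+bc))
ba*bc = 0.096*0.065 = 0.00624
ba+bc = 0.161; 2.303*icorr*(ba+bc) = 2.303*6.992×10^-4*0.161 = 2.5925147×10^-4
Rp = 0.00624 / 2.5925147×10^-4 = 24.1 ohm*cm^2

24.1 ohm*cm^2


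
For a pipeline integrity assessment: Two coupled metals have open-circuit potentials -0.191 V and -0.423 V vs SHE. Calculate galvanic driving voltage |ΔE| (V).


Driving voltage is the absolute potential difference.
|ΔE| = |-0.191 − (-0.423)| = 0.232 V

0.232 V


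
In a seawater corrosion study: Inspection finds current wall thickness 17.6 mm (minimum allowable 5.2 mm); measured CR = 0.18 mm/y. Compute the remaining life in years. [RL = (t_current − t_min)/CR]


Apply the remaining-life relation: RL = (t_current − t_min) / CR
RL = (17.6 − 5.2) / 0.18 = 12.4 / 0.18 = 68.9 years

68.9 years


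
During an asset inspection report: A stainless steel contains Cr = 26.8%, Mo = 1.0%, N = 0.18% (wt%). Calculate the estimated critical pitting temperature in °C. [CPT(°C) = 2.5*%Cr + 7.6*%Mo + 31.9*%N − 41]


Apply the ASTM G48 empirical CPT estimate: CPT(°C) = 2.5*%Cr + 7.6*%Mo + 31.9*%N − 41
2.5*26.8 = 67; 7.6*1.0 = 7.6; 31.9*0.18 = 5.742
CPT = 67 + 7.6 + 5.742 − 41 = 39.342 °C
Rounded to 0.1 °C: CPT ≈ 39.3 °C

39.3 °C


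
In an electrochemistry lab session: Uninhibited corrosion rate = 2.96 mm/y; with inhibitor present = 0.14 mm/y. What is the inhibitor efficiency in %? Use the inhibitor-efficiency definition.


Apply the inhibitor-efficiency definition: IE = (CR_blank − CR_inh)/CR_blank × 100
IE = (2.96 − 0.14) / 2.96 × 100
IE = 2.82 / 2.96 × 100 = 95.3 %

95.3 %


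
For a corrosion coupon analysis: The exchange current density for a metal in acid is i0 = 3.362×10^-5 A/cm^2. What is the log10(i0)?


i0 = 3.362×10^-5 A/cm^2
log10(i0) = -4.473

-4.473


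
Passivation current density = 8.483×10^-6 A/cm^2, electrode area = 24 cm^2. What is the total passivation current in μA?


I = i_pass * A, then convert A → μA (×10^6)
I = 8.483×10^-6 * 24 * 10^6 = 203.59 μA

203.59 μA


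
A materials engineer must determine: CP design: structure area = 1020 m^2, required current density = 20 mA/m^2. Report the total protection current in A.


I = area * current density, then convert mA → A (÷1000)
I = 1020 * 20 / 1000 = 20.4 A

20.4 A


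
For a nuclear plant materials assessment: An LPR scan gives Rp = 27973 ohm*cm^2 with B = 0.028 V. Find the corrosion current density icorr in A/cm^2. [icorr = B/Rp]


Apply the Stern-Geary relation: icorr = B / Rp
icorr = 0.028 / 27973 = 1.001×10^-6 A/cm^2

1.001×10^-6 A/cm^2


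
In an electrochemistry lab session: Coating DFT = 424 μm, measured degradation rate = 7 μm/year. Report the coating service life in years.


Service life = thickness / degradation rate
Life = 424 / 7 = 60.6 years

60.6 years


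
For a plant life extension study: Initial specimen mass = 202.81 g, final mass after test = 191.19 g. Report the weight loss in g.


Weight loss = initial − final
WL = 202.81 − 191.19 = 11.62 g

11.62 g


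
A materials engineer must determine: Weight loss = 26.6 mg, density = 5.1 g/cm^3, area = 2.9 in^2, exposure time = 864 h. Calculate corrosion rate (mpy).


Apply the mpy weight-loss relation: CR = 534 * W / (D * A * T)
Numerator: 534 * 26.6 = 14204.4
Denominator: 5.1 * 2.9 * 864 = 12778.56
CR = 14204.4 / 12778.56 = 1.112 mpy

1.112 mpy


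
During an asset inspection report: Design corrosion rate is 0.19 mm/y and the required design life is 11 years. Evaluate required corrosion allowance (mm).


Corrosion allowance = CR × design life
CA = 0.19 * 11 = 2.09 mm

2.09 mm


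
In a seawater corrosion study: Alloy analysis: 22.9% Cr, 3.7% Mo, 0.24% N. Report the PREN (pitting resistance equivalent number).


Apply the PREN formula: PREN = Cr + 3.3*Mo + 16*N
PREN = 22.9 + 3.3*3.7 + 16*0.24
PREN = 22.9 + 12.21 + 3.84 = 38.95

38.95


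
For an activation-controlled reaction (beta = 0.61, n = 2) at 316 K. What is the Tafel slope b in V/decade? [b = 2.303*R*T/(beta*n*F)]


Apply the Tafel slope relation: b = 2.303*R*T/(beta*n*F)
Numerator: 2.303 * 8.314 * 316 = 6050.5
Denominator: 0.61 * 2 * 96485 = 117711.7
b = 6050.5 / 117711.7 = 0.0514 V/decade

0.0514 V/decade


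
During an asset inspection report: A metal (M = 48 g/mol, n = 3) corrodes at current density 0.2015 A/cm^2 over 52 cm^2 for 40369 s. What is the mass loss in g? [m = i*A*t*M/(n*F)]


Apply Faraday's law: m = i*A*t*M / (n*F)
Total charge passed Q = i*A*t = 0.2015*52*40369 = 422986.382 C
m = Q*M/(n*F) = 422986.382*48/(3*96485) = 70.14336 g

70.14336 g


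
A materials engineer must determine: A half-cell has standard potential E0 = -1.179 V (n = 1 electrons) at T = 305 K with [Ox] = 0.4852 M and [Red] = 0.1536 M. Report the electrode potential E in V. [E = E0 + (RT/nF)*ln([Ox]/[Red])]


Apply the Nernst equation: E = E0 + (RT/nF)*ln([Ox]/[Red])
Step 1: RT/nF = 8.314*305/(1*96485) = 0.02628149 V
Step 2: [Ox]/[Red] = 0.4852/0.1536 = 3.158854
Step 3: ln(3.158854) = 1.150209
Step 4: correction = 0.02628149 * 1.150209 = 0.03 V
E = -1.179 + 0.03 = -1.149 V

-1.149 V


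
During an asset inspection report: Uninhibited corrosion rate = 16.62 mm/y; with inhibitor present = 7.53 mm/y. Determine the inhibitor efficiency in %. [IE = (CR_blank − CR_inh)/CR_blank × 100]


Apply the inhibitor-efficiency definition: IE = (CR_blank − CR_inh)/CR_blank × 100
IE = (16.62 − 7.53) / 16.62 × 100
IE = 9.09 / 16.62 × 100 = 54.7 %

54.7 %


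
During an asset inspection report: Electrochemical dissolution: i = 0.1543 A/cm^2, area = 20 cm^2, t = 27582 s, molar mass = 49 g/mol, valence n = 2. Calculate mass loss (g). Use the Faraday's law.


Apply Faraday's law: m = i*A*t*M / (n*F)
Total charge passed Q = i*A*t = 0.1543*20*27582 = 85118.052 C
m = Q*M/(n*F) = 85118.052*49/(2*96485) = 21.614 g

21.614 g


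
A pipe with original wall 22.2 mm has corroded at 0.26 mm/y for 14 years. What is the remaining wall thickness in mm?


Remaining wall = original − CR × time
t = 22.2 − 0.26*14 = 22.2 − 3.64 = 18.56 mm

18.56 mm


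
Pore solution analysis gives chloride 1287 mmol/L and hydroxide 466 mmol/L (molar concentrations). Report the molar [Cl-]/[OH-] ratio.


Threshold parameter = [Cl-] / [OH-] (molar basis; both in mmol/L, so units cancel)
Ratio = 1287 / 466 = 2.76

2.76


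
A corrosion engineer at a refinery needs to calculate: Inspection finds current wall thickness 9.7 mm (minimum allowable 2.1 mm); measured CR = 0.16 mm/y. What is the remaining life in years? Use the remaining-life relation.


Apply the remaining-life relation: RL = (t_current − t_min) / CR
RL = (9.7 − 2.1) / 0.16 = 7.6 / 0.16 = 47.5 years

47.5 years


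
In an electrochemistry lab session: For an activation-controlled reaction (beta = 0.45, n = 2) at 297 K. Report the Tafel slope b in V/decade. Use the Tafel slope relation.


Apply the Tafel slope relation: b = 2.303*R*T/(beta*n*F)
Numerator: 2.303 * 8.314 * 297 = 5686.7
Denominator: 0.45 * 2 * 96485 = 86836.5
b = 5686.7 / 86836.5 = 0.0655 V/decade

0.0655 V/decade


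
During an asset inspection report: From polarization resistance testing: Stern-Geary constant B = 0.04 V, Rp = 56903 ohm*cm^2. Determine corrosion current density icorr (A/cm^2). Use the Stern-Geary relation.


Apply the Stern-Geary relation: icorr = B / Rp
icorr = 0.04 / 56903 = 7.03×10^-7 A/cm^2

7.03×10^-7 A/cm^2


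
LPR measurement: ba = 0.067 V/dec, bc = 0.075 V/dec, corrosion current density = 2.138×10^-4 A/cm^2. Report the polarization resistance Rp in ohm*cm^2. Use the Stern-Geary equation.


Apply the Stern-Geary equation: Rp = ba*bc / (2.303*icorr*(ba+bc))
ba*bc = 0.067*0.075 = 0.005025
ba+bc = 0.142; 2.303*icorr*(ba+bc) = 2.303*2.138×10^-4*0.142 = 6.9918159×10^-5
Rp = 0.005025 / 6.9918159×10^-5 = 71.87 ohm*cm^2

71.87 ohm*cm^2


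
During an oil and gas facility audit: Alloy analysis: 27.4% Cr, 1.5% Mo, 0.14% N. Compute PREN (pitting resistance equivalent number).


Apply the PREN formula: PREN = Cr + 3.3*Mo + 16*N
PREN = 27.4 + 3.3*1.5 + 16*0.14
PREN = 27.4 + 4.95 + 2.24 = 34.59

34.59


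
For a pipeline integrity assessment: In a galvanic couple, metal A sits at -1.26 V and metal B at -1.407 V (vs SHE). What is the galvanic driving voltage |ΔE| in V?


Driving voltage is the absolute potential difference.
|ΔE| = |-1.26 − (-1.407)| = 0.147 V

0.147 V


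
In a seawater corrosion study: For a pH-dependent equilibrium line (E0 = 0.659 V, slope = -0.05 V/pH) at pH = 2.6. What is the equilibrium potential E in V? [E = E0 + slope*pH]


Apply the Pourbaix line equation: E = E0 + slope*pH
E = 0.659 + (-0.05)*2.6 = 0.659 + (-0.13) = 0.529 V
Rounded to 3 decimal places: E = 0.529 V

0.529 V


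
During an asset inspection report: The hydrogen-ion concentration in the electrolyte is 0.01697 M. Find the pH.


pH = −log10[H+]
pH = −log10(0.01697) = 1.77

1.77


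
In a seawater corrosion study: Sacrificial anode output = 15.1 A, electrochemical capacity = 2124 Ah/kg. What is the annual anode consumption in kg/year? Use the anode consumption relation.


Annual consumption = current * hours per year / capacity
Rate = 15.1 * 8760 / 2124 = 62.3 kg/year

62.3 kg/year


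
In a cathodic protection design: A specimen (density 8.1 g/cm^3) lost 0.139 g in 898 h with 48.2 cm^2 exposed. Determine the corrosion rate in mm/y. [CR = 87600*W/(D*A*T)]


Apply the mm/y weight-loss relation: CR = 87600 * W / (D * A * T)
Numerator: 87600 * 0.139 = 12176.4
Denominator: 8.1 * 48.2 * 898 = 350597.16
CR = 12176.4 / 350597.16 = 0.03473 mm/y

0.03473 mm/y


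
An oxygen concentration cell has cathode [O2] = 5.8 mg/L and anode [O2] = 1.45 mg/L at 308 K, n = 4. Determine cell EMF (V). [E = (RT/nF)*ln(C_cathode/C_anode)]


Apply the Nernst concentration-cell relation: E = (RT/nF)*ln(C_cathode/C_anode)
RT/nF = 8.314*308/(4*96485) = 0.006635 V
ln(5.8/1.45) = 1.38629
E = 0.006635 * 1.38629 = 0.0092 V

0.0092 V


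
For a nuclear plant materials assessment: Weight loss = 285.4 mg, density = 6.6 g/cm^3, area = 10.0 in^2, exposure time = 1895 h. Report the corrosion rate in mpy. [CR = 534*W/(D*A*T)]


Apply the mpy weight-loss relation: CR = 534 * W / (D * A * T)
Numerator: 534 * 285.4 = 152403.6
Denominator: 6.6 * 10.0 * 1895 = 125070.0
CR = 152403.6 / 125070.0 = 1.2185 mpy

1.2185 mpy


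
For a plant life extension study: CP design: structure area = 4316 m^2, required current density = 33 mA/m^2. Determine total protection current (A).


I = area * current density, then convert mA → A (÷1000)
I = 4316 * 33 / 1000 = 142.43 A

142.43 A


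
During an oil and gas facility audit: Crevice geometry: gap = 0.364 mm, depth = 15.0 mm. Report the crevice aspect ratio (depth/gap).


Aspect ratio = depth / gap
Ratio = 15.0 / 0.364 = 41.2

41.2


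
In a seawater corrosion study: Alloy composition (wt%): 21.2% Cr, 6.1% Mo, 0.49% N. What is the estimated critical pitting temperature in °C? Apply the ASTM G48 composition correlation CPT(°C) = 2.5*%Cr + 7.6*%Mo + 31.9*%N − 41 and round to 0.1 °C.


Apply the ASTM G48 empirical CPT estimate: CPT(°C) = 2.5*%Cr + 7.6*%Mo + 31.9*%N − 41
2.5*21.2 = 53; 7.6*6.1 = 46.36; 31.9*0.49 = 15.631
CPT = 53 + 46.36 + 15.631 − 41 = 73.991 °C
Rounded to 0.1 °C: CPT ≈ 74.0 °C

74.0 °C


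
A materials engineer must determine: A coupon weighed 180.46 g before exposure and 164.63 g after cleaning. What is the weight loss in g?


Weight loss = initial − final
WL = 180.46 − 164.63 = 15.83 g

15.83 g


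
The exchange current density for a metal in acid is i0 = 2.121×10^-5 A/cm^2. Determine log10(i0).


i0 = 2.121×10^-5 A/cm^2
log10(i0) = -4.673

-4.673


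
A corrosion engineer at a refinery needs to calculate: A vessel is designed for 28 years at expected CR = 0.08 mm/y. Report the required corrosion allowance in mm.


Corrosion allowance = CR × design life
CA = 0.08 * 28 = 2.24 mm

2.24 mm


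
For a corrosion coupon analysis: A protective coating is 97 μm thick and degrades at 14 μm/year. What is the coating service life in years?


Service life = thickness / degradation rate
Life = 97 / 14 = 6.9 years

6.9 years


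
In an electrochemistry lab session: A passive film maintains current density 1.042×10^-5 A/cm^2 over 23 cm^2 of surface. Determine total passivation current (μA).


I = i_pass * A, then convert A → μA (×10^6)
I = 1.042×10^-5 * 23 * 10^6 = 239.66 μA

239.66 μA


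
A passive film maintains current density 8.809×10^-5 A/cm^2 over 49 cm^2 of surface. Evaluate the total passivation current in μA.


I = i_pass * A, then convert A → μA (×10^6)
I = 8.809×10^-5 * 49 * 10^6 = 4316.41 μA

4316.41 μA


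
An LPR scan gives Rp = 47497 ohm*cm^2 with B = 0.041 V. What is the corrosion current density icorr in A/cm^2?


Apply the Stern-Geary relation: icorr = B / Rp
icorr = 0.041 / 47497 = 8.632×10^-7 A/cm^2

8.632×10^-7 A/cm^2


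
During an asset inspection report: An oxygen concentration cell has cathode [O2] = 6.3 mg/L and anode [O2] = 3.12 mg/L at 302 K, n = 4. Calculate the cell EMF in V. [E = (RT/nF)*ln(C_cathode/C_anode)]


Apply the Nernst concentration-cell relation: E = (RT/nF)*ln(C_cathode/C_anode)
RT/nF = 8.314*302/(4*96485) = 0.00650575 V
ln(6.3/3.12) = 0.70272
E = 0.00650575 * 0.70272 = 0.00457 V

0.00457 V


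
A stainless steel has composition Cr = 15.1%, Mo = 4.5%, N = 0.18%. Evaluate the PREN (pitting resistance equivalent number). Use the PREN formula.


Apply the PREN formula: PREN = Cr + 3.3*Mo + 16*N
PREN = 15.1 + 3.3*4.5 + 16*0.18
PREN = 15.1 + 14.85 + 2.88 = 32.83

32.83


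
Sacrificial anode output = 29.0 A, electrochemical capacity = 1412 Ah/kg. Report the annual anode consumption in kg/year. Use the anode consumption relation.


Annual consumption = current * hours per year / capacity
Rate = 29.0 * 8760 / 1412 = 179.9 kg/year

179.9 kg/year


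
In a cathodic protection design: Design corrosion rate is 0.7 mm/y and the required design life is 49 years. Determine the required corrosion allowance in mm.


Corrosion allowance = CR × design life
CA = 0.7 * 49 = 34.3 mm

34.3 mm


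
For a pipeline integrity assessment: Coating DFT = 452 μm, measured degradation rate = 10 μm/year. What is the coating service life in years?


Service life = thickness / degradation rate
Life = 452 / 10 = 45.2 years

45.2 years


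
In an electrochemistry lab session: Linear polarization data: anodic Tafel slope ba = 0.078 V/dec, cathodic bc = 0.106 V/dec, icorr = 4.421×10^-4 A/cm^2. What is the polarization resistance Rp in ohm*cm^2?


Apply the Stern-Geary equation: Rp = ba*bc / (2.303*icorr*(ba+bc))
ba*bc = 0.078*0.106 = 0.008268
ba+bc = 0.184; 2.303*icorr*(ba+bc) = 2.303*4.421×10^-4*0.184 = 1.8734076×10^-4
Rp = 0.008268 / 1.8734076×10^-4 = 44.13 ohm*cm^2

44.13 ohm*cm^2


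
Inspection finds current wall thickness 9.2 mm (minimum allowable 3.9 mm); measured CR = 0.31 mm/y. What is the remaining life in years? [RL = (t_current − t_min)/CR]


Apply the remaining-life relation: RL = (t_current − t_min) / CR
RL = (9.2 − 3.9) / 0.31 = 5.3 / 0.31 = 17.1 years

17.1 years


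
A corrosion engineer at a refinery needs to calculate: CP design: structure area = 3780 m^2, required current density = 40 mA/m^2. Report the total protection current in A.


I = area * current density, then convert mA → A (÷1000)
I = 3780 * 40 / 1000 = 151.2 A

151.2 A


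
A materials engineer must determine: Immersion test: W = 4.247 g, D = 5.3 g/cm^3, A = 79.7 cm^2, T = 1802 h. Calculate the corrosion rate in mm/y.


Apply the mm/y weight-loss relation: CR = 87600 * W / (D * A * T)
Numerator: 87600 * 4.247 = 372037.2
Denominator: 5.3 * 79.7 * 1802 = 761182.82
CR = 372037.2 / 761182.82 = 0.48876 mm/y

0.48876 mm/y


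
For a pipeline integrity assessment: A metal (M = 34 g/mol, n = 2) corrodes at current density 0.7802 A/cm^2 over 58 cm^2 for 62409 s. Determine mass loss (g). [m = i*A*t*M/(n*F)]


Apply Faraday's law: m = i*A*t*M / (n*F)
Total charge passed Q = i*A*t = 0.7802*58*62409 = 2824107.1044 C
m = Q*M/(n*F) = 2824107.1044*34/(2*96485) = 497.5884 g

497.5884 g


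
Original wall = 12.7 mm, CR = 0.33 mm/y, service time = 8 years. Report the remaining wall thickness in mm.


Remaining wall = original − CR × time
t = 12.7 − 0.33*8 = 12.7 − 2.64 = 10.06 mm

10.06 mm


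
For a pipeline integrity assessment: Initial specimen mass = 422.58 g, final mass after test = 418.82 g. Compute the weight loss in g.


Weight loss = initial − final
WL = 422.58 − 418.82 = 3.76 g

3.76 g


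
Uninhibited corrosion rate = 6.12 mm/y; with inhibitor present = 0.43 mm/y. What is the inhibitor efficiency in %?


Apply the inhibitor-efficiency definition: IE = (CR_blank − CR_inh)/CR_blank × 100
IE = (6.12 − 0.43) / 6.12 × 100
IE = 5.69 / 6.12 × 100 = 93.0 %

93.0 %


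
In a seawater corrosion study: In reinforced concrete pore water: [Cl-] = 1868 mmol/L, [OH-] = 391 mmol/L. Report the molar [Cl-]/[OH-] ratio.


Threshold parameter = [Cl-] / [OH-] (molar basis; both in mmol/L, so units cancel)
Ratio = 1868 / 391 = 4.78

4.78


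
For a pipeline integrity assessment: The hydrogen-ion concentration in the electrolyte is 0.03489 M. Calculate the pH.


pH = −log10[H+]
pH = −log10(0.03489) = 1.46

1.46


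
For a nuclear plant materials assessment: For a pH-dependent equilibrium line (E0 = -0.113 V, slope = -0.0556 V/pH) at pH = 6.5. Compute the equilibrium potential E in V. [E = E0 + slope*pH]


Apply the Pourbaix line equation: E = E0 + slope*pH
E = -0.113 + (-0.0556)*6.5 = -0.113 + (-0.3614) = -0.4744 V
Rounded to 4 decimal places: E = -0.4744 V

-0.4744 V


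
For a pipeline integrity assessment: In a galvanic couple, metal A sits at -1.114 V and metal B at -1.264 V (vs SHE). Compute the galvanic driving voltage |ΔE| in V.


Driving voltage is the absolute potential difference.
|ΔE| = |-1.114 − (-1.264)| = 0.15 V

0.15 V


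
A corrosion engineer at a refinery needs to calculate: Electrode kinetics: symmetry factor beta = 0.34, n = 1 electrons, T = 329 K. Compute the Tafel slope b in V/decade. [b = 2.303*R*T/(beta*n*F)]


Apply the Tafel slope relation: b = 2.303*R*T/(beta*n*F)
Numerator: 2.303 * 8.314 * 329 = 6299.41
Denominator: 0.34 * 1 * 96485 = 32804.9
b = 6299.41 / 32804.9 = 0.192 V/decade

0.192 V/decade


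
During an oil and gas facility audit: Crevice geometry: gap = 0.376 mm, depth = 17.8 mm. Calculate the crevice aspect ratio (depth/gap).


Aspect ratio = depth / gap
Ratio = 17.8 / 0.376 = 47.3

47.3


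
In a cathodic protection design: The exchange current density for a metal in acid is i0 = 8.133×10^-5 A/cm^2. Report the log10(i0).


i0 = 8.133×10^-5 A/cm^2
log10(i0) = -4.09

-4.09


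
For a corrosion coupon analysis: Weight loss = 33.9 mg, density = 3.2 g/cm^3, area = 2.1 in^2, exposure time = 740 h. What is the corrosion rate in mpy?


Apply the mpy weight-loss relation: CR = 534 * W / (D * A * T)
Numerator: 534 * 33.9 = 18102.6
Denominator: 3.2 * 2.1 * 740 = 4972.8
CR = 18102.6 / 4972.8 = 3.64032 mpy

3.64032 mpy


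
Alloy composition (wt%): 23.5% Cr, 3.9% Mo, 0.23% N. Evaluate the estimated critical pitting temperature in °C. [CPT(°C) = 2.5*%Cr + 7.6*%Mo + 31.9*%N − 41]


Apply the ASTM G48 empirical CPT estimate: CPT(°C) = 2.5*%Cr + 7.6*%Mo + 31.9*%N − 41
2.5*23.5 = 58.75; 7.6*3.9 = 29.64; 31.9*0.23 = 7.337
CPT = 58.75 + 29.64 + 7.337 − 41 = 54.727 °C
Rounded to 0.1 °C: CPT ≈ 54.7 °C

54.7 °C


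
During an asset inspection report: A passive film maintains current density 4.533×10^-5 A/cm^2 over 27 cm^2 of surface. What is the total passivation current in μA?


I = i_pass * A, then convert A → μA (×10^6)
I = 4.533×10^-5 * 27 * 10^6 = 1223.91 μA

1223.91 μA


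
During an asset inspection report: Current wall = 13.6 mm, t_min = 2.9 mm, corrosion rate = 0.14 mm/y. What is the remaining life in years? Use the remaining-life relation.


Apply the remaining-life relation: RL = (t_current − t_min) / CR
RL = (13.6 − 2.9) / 0.14 = 10.7 / 0.14 = 76.4 years

76.4 years


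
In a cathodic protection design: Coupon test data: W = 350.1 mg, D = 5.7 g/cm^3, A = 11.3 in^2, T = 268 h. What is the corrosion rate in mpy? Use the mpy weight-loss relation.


Apply the mpy weight-loss relation: CR = 534 * W / (D * A * T)
Numerator: 534 * 350.1 = 186953.4
Denominator: 5.7 * 11.3 * 268 = 17261.88
CR = 186953.4 / 17261.88 = 10.8304 mpy

10.8304 mpy


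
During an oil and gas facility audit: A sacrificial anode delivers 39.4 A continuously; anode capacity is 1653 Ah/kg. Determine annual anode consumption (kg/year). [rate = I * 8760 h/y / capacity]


Annual consumption = current * hours per year / capacity
Rate = 39.4 * 8760 / 1653 = 208.8 kg/year

208.8 kg/year
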